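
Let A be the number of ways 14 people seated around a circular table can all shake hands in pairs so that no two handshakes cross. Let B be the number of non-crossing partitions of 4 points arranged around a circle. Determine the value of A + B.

443

Non-crossing handshake pairings of 2n people are counted by C_n; 14 people gives n = 7. So A = C_7 = 429.
The non-crossing partitions of [4] form a lattice of size C_4. So B = C_4 = 14.
A + B = 429 + 14 = 443.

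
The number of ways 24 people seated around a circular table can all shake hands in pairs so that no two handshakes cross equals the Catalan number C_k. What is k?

12

Non-crossing handshake pairings of 2n people are counted by C_n; 24 people gives n = 12.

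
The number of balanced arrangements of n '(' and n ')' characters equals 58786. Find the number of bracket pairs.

Balanced strings of n bracket-pairs are counted by C_n. Since C_11 = 58786, the index is 11.

11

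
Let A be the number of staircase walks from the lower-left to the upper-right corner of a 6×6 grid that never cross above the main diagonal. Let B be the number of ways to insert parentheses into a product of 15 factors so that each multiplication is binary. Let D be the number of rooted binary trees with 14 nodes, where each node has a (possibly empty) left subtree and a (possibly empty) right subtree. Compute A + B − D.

132

Sub-diagonal monotone paths from (0,0) to (6,6) biject with Dyck paths of semilength 6, giving C_6. So A = C_6 = 132.
Parenthesizations of m factors correspond to full binary trees with m leaves, counted by C_{m−1}; m = 15 gives C_14. So B = C_14 = 2674440.
Binary trees (left/right distinguished) on n nodes are counted by C_n; here n = 14. So D = C_14 = 2674440.
A + B − D = 132 + 2674440 − 2674440 = 132.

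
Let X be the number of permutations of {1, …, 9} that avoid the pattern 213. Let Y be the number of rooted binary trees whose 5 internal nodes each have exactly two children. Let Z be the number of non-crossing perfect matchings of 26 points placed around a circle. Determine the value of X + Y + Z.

For any fixed pattern of length 3, the pattern-avoiding permutations of [9] number C_9. So X = C_9 = 4862.
Full binary trees with n internal nodes are counted by C_n; here n = 5. So Y = C_5 = 42.
Pairing 26 circle points by 13 non-crossing chords gives C_13 matchings. So Z = C_13 = 742900.
X + Y + Z = 4862 + 42 + 742900 = 747804.

747804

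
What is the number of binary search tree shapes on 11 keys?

58786

Rooted binary trees with 11 nodes (each child slot possibly empty) number C_11.
C_11 = C(22,11)/12 = 705432/12 = 58786.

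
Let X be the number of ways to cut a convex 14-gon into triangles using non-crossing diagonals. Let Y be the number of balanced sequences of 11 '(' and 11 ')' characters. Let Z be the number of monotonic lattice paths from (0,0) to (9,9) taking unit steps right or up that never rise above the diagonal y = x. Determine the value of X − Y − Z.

A convex 14-gon is triangulated into 12 triangles, and the number of such triangulations is the Catalan number C_{14−2} = C_12. So X = C_12 = 208012.
Balanced strings of n pairs of brackets are counted by C_n; here n = 11. So Y = C_11 = 58786.
Monotone paths in an n×n grid that stay weakly below the diagonal are counted by C_n; here n = 9. So Z = C_9 = 4862.
X − Y − Z = 208012 − 58786 − 4862 = 144364.

144364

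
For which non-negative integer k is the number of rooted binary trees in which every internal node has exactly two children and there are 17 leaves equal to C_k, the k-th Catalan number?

16

A full binary tree with L leaves has L−1 internal nodes and is counted by C_{L−1}; L = 17 gives C_16.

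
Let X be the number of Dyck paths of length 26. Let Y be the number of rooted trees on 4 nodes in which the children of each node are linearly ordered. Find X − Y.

742895

A Dyck path with 13 up-steps and 13 down-steps has semilength 13, so there are C_13 of them. So X = C_13 = 742900.
Rooted ordered (plane) trees on m nodes have m−1 edges and are counted by C_{m−1}; m = 4 gives C_3. So Y = C_3 = 5.
X − Y = 742900 − 5 = 742895.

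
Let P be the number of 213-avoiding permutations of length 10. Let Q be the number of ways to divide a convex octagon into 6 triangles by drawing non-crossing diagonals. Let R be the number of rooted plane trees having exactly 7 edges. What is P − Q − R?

For any fixed pattern of length 3, the pattern-avoiding permutations of [10] number C_10. So P = C_10 = 16796.
Triangulations of a convex m-gon are counted by C_{m−2}; with m = 8 this is C_6. So Q = C_6 = 132.
A rooted plane tree with 7 edges has 8 nodes, and the count is C_7. So R = C_7 = 429.
P − Q − R = 16796 − 132 − 429 = 16235.

16235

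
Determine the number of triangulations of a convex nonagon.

429

A convex 9-gon is triangulated into 7 triangles, and the number of such triangulations is the Catalan number C_{9−2} = C_7.
C_7 = C(14,7)/8 = 3432/8 = 429.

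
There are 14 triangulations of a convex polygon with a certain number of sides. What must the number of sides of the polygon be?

6

Triangulations of a convex m-gon are counted by C_{m−2}. The Catalan number equal to 14 is C_4.
So m − 2 = 4, giving m = 6 sides.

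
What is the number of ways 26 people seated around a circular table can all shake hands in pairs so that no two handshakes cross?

742900

With 26 = 2·13 people, non-crossing handshake pairings are non-crossing perfect matchings on a circle, counted by C_13.
C_13 = C(26,13)/14 = 10400600/14 = 742900.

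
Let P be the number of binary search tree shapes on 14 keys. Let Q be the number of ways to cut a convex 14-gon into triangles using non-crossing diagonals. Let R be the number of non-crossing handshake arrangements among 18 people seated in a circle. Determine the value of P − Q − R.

2461566

Rooted binary trees with 14 nodes (each child slot possibly empty) number C_14. So P = C_14 = 2674440.
Triangulations of a convex m-gon are counted by C_{m−2}; with m = 14 this is C_12. So Q = C_12 = 208012.
With 18 = 2·9 people, non-crossing handshake pairings are non-crossing perfect matchings on a circle, counted by C_9. So R = C_9 = 4862.
P − Q − R = 2674440 − 208012 − 4862 = 2461566.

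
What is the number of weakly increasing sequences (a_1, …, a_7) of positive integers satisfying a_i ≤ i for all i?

Weakly increasing sequences with a_i ≤ i biject with Dyck paths of semilength 7, so there are C_7.
C_7 = C(14,7)/8 = 3432/8 = 429.

429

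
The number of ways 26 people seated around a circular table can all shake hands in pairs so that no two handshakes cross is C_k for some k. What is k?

13

With 26 = 2·13 people, non-crossing handshake pairings are non-crossing perfect matchings on a circle, counted by C_13.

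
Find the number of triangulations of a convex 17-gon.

9694845

The number of triangulations of a 17-gon is the Catalan number C_15 (index = sides − 2).
C_15 = C(30,15)/16 = 155117520/16 = 9694845.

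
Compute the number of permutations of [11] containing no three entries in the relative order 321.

For any fixed pattern of length 3, the pattern-avoiding permutations of [11] number C_11.
C_11 = C(22,11)/12 = 705432/12 = 58786.

58786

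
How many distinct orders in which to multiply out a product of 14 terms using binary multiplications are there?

Bracketing 14 factors into binary products is counted by C_{14−1} = C_13.
C_13 = C(26,13)/14 = 10400600/14 = 742900.

742900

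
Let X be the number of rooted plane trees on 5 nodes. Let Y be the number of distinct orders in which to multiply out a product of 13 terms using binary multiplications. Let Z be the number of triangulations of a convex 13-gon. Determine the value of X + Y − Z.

Rooted ordered (plane) trees on m nodes have m−1 edges and are counted by C_{m−1}; m = 5 gives C_4. So X = C_4 = 14.
Bracketing 13 factors into binary products is counted by C_{13−1} = C_12. So Y = C_12 = 208012.
A convex 13-gon is triangulated into 11 triangles, and the number of such triangulations is the Catalan number C_{13−2} = C_11. So Z = C_11 = 58786.
X + Y − Z = 14 + 208012 − 58786 = 149240.

149240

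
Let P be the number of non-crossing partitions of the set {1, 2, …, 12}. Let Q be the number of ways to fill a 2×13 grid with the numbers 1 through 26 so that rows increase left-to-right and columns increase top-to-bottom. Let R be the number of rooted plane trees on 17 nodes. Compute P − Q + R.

The non-crossing partitions of [12] form a lattice of size C_12. So P = C_12 = 208012.
Standard Young tableaux of shape 2×n are counted by C_n; here n = 13. So Q = C_13 = 742900.
A rooted plane tree on 17 nodes has 16 edges, and such trees are counted by C_16. So R = C_16 = 35357670.
P − Q + R = 208012 − 742900 + 35357670 = 34822782.

34822782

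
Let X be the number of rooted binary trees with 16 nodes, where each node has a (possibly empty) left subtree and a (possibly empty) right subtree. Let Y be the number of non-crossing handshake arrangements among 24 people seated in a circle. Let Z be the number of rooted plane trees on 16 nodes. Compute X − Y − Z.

25454813

Rooted binary trees with 16 nodes (each child slot possibly empty) number C_16. So X = C_16 = 35357670.
With 24 = 2·12 people, non-crossing handshake pairings are non-crossing perfect matchings on a circle, counted by C_12. So Y = C_12 = 208012.
A rooted plane tree on 16 nodes has 15 edges, and such trees are counted by C_15. So Z = C_15 = 9694845.
X − Y − Z = 35357670 − 208012 − 9694845 = 25454813.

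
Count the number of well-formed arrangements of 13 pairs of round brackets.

Balanced strings of n pairs of brackets are counted by C_n; here n = 13.
C_13 = C(26,13)/14 = 10400600/14 = 742900.

742900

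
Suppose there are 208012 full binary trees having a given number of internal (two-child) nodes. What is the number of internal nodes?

Full binary trees with n internal nodes are counted by C_n; 208012 = C_12.

12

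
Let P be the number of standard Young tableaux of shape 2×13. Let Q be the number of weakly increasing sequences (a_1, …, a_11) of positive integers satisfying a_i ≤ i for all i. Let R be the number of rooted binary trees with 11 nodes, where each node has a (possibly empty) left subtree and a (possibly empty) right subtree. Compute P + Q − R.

742900

By the hook-length formula (or a Dyck-path bijection), SYT of shape 2×13 number C_13. So P = C_13 = 742900.
Weakly increasing sequences with a_i ≤ i biject with Dyck paths of semilength 11, so there are C_11. So Q = C_11 = 58786.
There are C_n binary search tree shapes on n keys; with n = 11 that is C_11. So R = C_11 = 58786.
P + Q − R = 742900 + 58786 − 58786 = 742900.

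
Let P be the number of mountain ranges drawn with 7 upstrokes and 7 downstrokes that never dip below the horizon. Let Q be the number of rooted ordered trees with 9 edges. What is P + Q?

5291

Paths of 7 up- and 7 down-steps that never dip below the axis are Dyck paths; their count is C_7. So P = C_7 = 429.
A rooted plane tree with 9 edges has 10 nodes, and the count is C_9. So Q = C_9 = 4862.
P + Q = 429 + 4862 = 5291.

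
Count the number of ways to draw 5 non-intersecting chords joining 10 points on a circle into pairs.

42

Non-crossing perfect matchings of 2n points on a circle are counted by C_n; with 10 points, n = 5.
C_5 = C(10,5)/6 = 252/6 = 42.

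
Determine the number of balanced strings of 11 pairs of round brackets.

A balanced arrangement of 11 bracket pairs is a Dyck word of semilength 11, so the count is C_11.
C_11 = C(22,11)/12 = 705432/12 = 58786.

58786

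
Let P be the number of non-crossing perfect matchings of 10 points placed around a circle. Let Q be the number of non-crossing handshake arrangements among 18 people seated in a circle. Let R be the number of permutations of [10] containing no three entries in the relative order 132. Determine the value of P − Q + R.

11976

Non-crossing perfect matchings of 2n points on a circle are counted by C_n; with 10 points, n = 5. So P = C_5 = 42.
Non-crossing handshake pairings of 2n people are counted by C_n; 18 people gives n = 9. So Q = C_9 = 4862.
For any fixed pattern of length 3, the pattern-avoiding permutations of [10] number C_10. So R = C_10 = 16796.
P − Q + R = 42 − 4862 + 16796 = 11976.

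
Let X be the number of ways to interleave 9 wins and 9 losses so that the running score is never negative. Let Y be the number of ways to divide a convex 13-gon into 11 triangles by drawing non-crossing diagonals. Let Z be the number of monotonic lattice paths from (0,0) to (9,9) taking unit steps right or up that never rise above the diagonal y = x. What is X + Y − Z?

58786

Reading a vote for the leader as '(' and for the other as ')' turns such a sequence into a balanced string of 9 pairs, so the count is C_9. So X = C_9 = 4862.
The number of triangulations of a 13-gon is the Catalan number C_11 (index = sides − 2). So Y = C_11 = 58786.
Sub-diagonal monotone paths from (0,0) to (9,9) biject with Dyck paths of semilength 9, giving C_9. So Z = C_9 = 4862.
X + Y − Z = 4862 + 58786 − 4862 = 58786.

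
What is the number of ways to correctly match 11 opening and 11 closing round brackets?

With 11 pairs the number of balanced bracket strings is the Catalan number C_11.
C_11 = C(22,11)/12 = 705432/12 = 58786.

58786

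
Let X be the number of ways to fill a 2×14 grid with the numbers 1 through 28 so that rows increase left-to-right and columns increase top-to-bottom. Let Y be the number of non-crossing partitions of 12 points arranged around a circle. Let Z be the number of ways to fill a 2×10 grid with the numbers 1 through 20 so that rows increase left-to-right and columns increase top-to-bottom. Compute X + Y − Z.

2865656

By the hook-length formula (or a Dyck-path bijection), SYT of shape 2×14 number C_14. So X = C_14 = 2674440.
Non-crossing partitions of an n-element set are counted by C_n; here n = 12. So Y = C_12 = 208012.
By the hook-length formula (or a Dyck-path bijection), SYT of shape 2×10 number C_10. So Z = C_10 = 16796.
X + Y − Z = 2674440 + 208012 − 16796 = 2865656.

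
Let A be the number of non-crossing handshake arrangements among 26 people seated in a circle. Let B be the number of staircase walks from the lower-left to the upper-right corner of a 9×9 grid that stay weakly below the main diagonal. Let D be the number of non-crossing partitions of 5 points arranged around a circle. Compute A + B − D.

Non-crossing handshake pairings of 2n people are counted by C_n; 26 people gives n = 13. So A = C_13 = 742900.
Sub-diagonal monotone paths from (0,0) to (9,9) biject with Dyck paths of semilength 9, giving C_9. So B = C_9 = 4862.
Non-crossing partitions of an n-element set are counted by C_n; here n = 5. So D = C_5 = 42.
A + B − D = 742900 + 4862 − 42 = 747720.

747720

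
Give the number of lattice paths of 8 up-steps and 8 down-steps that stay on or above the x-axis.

1430

Paths of 8 up- and 8 down-steps that never dip below the axis are Dyck paths; their count is C_8.
C_8 = 1430.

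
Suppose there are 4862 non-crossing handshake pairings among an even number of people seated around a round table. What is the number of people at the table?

18

Non-crossing handshake pairings of 2n people are counted by C_n, and C_9 = 4862.
So n = 9, and there are 2n = 18 people.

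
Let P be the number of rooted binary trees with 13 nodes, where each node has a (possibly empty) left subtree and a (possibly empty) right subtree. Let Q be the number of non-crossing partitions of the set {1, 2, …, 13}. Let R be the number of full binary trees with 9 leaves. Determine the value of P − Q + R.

There are C_n binary search tree shapes on n keys; with n = 13 that is C_13. So P = C_13 = 742900.
The non-crossing partitions of [13] form a lattice of size C_13. So Q = C_13 = 742900.
Full binary trees with 9 leaves have 9−1 = 8 internal nodes, so there are C_8 of them. So R = C_8 = 1430.
P − Q + R = 742900 − 742900 + 1430 = 1430.

1430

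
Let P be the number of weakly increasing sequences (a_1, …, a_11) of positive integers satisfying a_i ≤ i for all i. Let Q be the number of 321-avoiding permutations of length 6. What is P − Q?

Weakly increasing sequences with a_i ≤ i biject with Dyck paths of semilength 11, so there are C_11. So P = C_11 = 58786.
For any fixed pattern of length 3, the pattern-avoiding permutations of [6] number C_6. So Q = C_6 = 132.
P − Q = 58786 − 132 = 58654.

58654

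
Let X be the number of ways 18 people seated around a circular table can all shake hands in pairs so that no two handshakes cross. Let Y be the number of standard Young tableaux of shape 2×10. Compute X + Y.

21658

Non-crossing handshake pairings of 2n people are counted by C_n; 18 people gives n = 9. So X = C_9 = 4862.
Standard Young tableaux of shape 2×n are counted by C_n; here n = 10. So Y = C_10 = 16796.
X + Y = 4862 + 16796 = 21658.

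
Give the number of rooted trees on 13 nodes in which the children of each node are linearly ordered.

A rooted plane tree on 13 nodes has 12 edges, and such trees are counted by C_12.
C_12 = C(24,12)/13 = 2704156/13 = 208012.

208012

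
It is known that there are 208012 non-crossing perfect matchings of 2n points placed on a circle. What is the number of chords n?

12

Non-crossing pairings of 2n points on a circle are counted by C_n; 208012 = C_12.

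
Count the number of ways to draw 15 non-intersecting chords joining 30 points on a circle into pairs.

9694845

Pairing 30 circle points by 15 non-crossing chords gives C_15 matchings.
C_15 = C(30,15)/16 = 155117520/16 = 9694845.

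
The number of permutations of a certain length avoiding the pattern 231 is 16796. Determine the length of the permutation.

10

Permutations of [n] avoiding a fixed length-3 pattern are counted by C_n. The Catalan number equal to 16796 is C_10.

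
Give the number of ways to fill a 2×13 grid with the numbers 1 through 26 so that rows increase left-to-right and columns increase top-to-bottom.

742900

Standard Young tableaux of shape 2×n are counted by C_n; here n = 13.
C_13 = 742900.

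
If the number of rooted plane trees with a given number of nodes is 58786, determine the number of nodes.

12

Rooted ordered trees on m nodes are counted by C_{m−1}; 58786 = C_11.
So the index is 11, and the number of nodes is 11 + 1 = 12.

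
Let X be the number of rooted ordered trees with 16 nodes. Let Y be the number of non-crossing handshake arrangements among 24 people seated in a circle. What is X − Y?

Rooted ordered (plane) trees on m nodes have m−1 edges and are counted by C_{m−1}; m = 16 gives C_15. So X = C_15 = 9694845.
Non-crossing handshake pairings of 2n people are counted by C_n; 24 people gives n = 12. So Y = C_12 = 208012.
X − Y = 9694845 − 208012 = 9486833.

9486833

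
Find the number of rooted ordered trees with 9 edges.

Rooted ordered trees with n edges are counted by C_n; here n = 9.
C_9 = C(18,9)/10 = 48620/10 = 4862.

4862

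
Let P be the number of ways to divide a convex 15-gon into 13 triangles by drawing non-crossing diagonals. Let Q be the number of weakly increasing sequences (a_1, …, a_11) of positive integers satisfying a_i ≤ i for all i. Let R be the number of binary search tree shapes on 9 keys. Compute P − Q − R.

Triangulations of a convex m-gon are counted by C_{m−2}; with m = 15 this is C_13. So P = C_13 = 742900.
Weakly increasing sequences with a_i ≤ i biject with Dyck paths of semilength 11, so there are C_11. So Q = C_11 = 58786.
Rooted binary trees with 9 nodes (each child slot possibly empty) number C_9. So R = C_9 = 4862.
P − Q − R = 742900 − 58786 − 4862 = 679252.

679252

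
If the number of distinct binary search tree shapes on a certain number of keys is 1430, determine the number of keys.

8

Binary search tree shapes on n keys are counted by C_n. The Catalan number equal to 1430 is C_8.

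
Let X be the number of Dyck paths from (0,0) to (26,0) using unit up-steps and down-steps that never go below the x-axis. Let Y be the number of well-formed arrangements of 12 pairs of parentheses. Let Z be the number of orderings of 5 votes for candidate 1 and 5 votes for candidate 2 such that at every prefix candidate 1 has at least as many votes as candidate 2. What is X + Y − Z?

Dyck paths of semilength n (length 2n) are counted by C_n; here n = 13. So X = C_13 = 742900.
Balanced strings of n pairs of brackets are counted by C_n; here n = 12. So Y = C_12 = 208012.
Reading a vote for the leader as '(' and for the other as ')' turns such a sequence into a balanced string of 5 pairs, so the count is C_5. So Z = C_5 = 42.
X + Y − Z = 742900 + 208012 − 42 = 950870.

950870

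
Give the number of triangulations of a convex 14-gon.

208012

A convex 14-gon is triangulated into 12 triangles, and the number of such triangulations is the Catalan number C_{14−2} = C_12.
C_12 = C(24,12)/13 = 2704156/13 = 208012.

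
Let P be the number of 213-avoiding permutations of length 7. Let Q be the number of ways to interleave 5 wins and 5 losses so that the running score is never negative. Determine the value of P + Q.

471

Permutations of [n] avoiding any single length-3 pattern are counted by C_n; here n = 7. So P = C_7 = 429.
Reading a vote for the leader as '(' and for the other as ')' turns such a sequence into a balanced string of 5 pairs, so the count is C_5. So Q = C_5 = 42.
P + Q = 429 + 42 = 471.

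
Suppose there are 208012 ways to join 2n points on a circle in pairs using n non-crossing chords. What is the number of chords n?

12

Non-crossing pairings of 2n points on a circle are counted by C_n; 208012 = C_12.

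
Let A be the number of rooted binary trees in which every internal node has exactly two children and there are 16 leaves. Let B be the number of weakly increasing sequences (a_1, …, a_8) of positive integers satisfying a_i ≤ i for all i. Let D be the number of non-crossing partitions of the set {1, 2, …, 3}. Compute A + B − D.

A full binary tree with L leaves has L−1 internal nodes and is counted by C_{L−1}; L = 16 gives C_15. So A = C_15 = 9694845.
Such sub-staircase sequences of length n are counted by C_n; here n = 8. So B = C_8 = 1430.
The non-crossing partitions of [3] form a lattice of size C_3. So D = C_3 = 5.
A + B − D = 9694845 + 1430 − 5 = 9696270.

9696270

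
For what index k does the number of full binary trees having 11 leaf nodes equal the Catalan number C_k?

A full binary tree with L leaves has L−1 internal nodes and is counted by C_{L−1}; L = 11 gives C_10.

10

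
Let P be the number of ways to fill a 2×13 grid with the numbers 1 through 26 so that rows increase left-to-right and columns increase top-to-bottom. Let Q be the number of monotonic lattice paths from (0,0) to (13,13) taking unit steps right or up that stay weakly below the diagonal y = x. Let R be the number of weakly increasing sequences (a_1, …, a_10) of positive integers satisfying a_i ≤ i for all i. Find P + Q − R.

Standard Young tableaux of shape 2×n are counted by C_n; here n = 13. So P = C_13 = 742900.
Monotone paths in an n×n grid that stay weakly below the diagonal are counted by C_n; here n = 13. So Q = C_13 = 742900.
Weakly increasing sequences with a_i ≤ i biject with Dyck paths of semilength 10, so there are C_10. So R = C_10 = 16796.
P + Q − R = 742900 + 742900 − 16796 = 1469004.

1469004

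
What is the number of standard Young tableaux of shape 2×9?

4862

Standard Young tableaux of shape 2×n are counted by C_n; here n = 9.
C_9 = C(18,9)/10 = 48620/10 = 4862.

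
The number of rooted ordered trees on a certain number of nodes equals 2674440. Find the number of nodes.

Rooted ordered trees on m nodes are counted by C_{m−1}; 2674440 = C_14.
So the index is 14, and the number of nodes is 14 + 1 = 15.

15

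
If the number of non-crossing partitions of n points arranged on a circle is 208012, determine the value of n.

Non-crossing partitions of [n] are counted by C_n. Since C_12 = 208012, the index is 12.

12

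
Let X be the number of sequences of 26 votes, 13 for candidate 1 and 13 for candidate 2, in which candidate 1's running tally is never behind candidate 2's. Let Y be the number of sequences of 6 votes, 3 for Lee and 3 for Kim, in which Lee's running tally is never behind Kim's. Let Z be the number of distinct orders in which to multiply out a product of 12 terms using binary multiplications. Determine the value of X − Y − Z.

684109

Ballot sequences with n votes each where one side never trails are Dyck words, counted by C_n; here n = 13. So X = C_13 = 742900.
Ballot sequences with n votes each where one side never trails are Dyck words, counted by C_n; here n = 3. So Y = C_3 = 5.
Ways to associate a product of 12 factors correspond to binary trees on 12 leaves, so the count is C_11. So Z = C_11 = 58786.
X − Y − Z = 742900 − 5 − 58786 = 684109.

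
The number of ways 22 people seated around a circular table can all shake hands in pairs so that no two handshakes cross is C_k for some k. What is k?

Non-crossing handshake pairings of 2n people are counted by C_n; 22 people gives n = 11.

11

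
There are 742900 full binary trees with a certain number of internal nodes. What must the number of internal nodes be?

13

Full binary trees with n internal nodes are counted by C_n; 742900 = C_13.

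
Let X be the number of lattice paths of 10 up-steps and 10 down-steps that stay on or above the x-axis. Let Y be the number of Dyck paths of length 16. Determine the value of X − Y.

Paths of 10 up- and 10 down-steps that never dip below the axis are Dyck paths; their count is C_10. So X = C_10 = 16796.
A Dyck path with 8 up-steps and 8 down-steps has semilength 8, so there are C_8 of them. So Y = C_8 = 1430.
X − Y = 16796 − 1430 = 15366.

15366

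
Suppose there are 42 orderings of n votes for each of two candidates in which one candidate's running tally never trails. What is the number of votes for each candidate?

Such ballot sequences with n votes each are counted by C_n; 42 = C_5.

5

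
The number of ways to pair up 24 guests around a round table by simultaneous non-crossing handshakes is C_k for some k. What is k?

12

With 24 = 2·12 people, non-crossing handshake pairings are non-crossing perfect matchings on a circle, counted by C_12.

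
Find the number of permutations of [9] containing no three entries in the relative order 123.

For any fixed pattern of length 3, the pattern-avoiding permutations of [9] number C_9.
C_9 = C(18,9)/10 = 48620/10 = 4862.

4862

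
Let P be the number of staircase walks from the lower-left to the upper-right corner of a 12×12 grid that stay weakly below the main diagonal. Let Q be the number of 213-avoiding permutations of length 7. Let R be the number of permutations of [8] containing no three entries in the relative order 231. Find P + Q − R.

207011

Sub-diagonal monotone paths from (0,0) to (12,12) biject with Dyck paths of semilength 12, giving C_12. So P = C_12 = 208012.
Permutations of [n] avoiding any single length-3 pattern are counted by C_n; here n = 7. So Q = C_7 = 429.
Permutations of [n] avoiding any single length-3 pattern are counted by C_n; here n = 8. So R = C_8 = 1430.
P + Q − R = 208012 + 429 − 1430 = 207011.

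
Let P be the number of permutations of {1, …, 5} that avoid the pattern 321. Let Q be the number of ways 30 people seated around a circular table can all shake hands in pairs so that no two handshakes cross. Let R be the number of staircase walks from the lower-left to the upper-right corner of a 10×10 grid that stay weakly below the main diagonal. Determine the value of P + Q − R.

Permutations of [n] avoiding any single length-3 pattern are counted by C_n; here n = 5. So P = C_5 = 42.
Non-crossing handshake pairings of 2n people are counted by C_n; 30 people gives n = 15. So Q = C_15 = 9694845.
Monotone paths in an n×n grid that stay weakly below the diagonal are counted by C_n; here n = 10. So R = C_10 = 16796.
P + Q − R = 42 + 9694845 − 16796 = 9678091.

9678091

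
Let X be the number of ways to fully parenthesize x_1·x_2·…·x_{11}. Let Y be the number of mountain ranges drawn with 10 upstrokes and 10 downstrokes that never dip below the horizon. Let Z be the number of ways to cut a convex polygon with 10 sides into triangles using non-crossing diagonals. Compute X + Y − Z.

Parenthesizations of m factors correspond to full binary trees with m leaves, counted by C_{m−1}; m = 11 gives C_10. So X = C_10 = 16796.
Paths of 10 up- and 10 down-steps that never dip below the axis are Dyck paths; their count is C_10. So Y = C_10 = 16796.
A convex 10-gon is triangulated into 8 triangles, and the number of such triangulations is the Catalan number C_{10−2} = C_8. So Z = C_8 = 1430.
X + Y − Z = 16796 + 16796 − 1430 = 32162.

32162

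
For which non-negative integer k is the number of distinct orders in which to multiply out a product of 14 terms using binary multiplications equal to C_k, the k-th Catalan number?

13

Parenthesizations of m factors correspond to full binary trees with m leaves, counted by C_{m−1}; m = 14 gives C_13.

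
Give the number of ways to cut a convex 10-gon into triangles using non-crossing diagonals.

Triangulations of a convex m-gon are counted by C_{m−2}; with m = 10 this is C_8.
C_8 = 1430.

1430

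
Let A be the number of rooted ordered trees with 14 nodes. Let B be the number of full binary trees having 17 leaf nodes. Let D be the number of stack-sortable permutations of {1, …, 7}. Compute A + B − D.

Rooted ordered (plane) trees on m nodes have m−1 edges and are counted by C_{m−1}; m = 14 gives C_13. So A = C_13 = 742900.
A full binary tree with L leaves has L−1 internal nodes and is counted by C_{L−1}; L = 17 gives C_16. So B = C_16 = 35357670.
Stack-sortable permutations are exactly the 231-avoiding ones, counted by C_n; here n = 7. So D = C_7 = 429.
A + B − D = 742900 + 35357670 − 429 = 36100141.

36100141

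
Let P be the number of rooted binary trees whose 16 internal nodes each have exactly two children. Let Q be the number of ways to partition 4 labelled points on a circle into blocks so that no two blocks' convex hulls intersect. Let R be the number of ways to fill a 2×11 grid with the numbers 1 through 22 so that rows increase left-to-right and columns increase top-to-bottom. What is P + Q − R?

35298898

Full binary trees with n internal nodes are counted by C_n; here n = 16. So P = C_16 = 35357670.
The non-crossing partitions of [4] form a lattice of size C_4. So Q = C_4 = 14.
Standard Young tableaux of shape 2×n are counted by C_n; here n = 11. So R = C_11 = 58786.
P + Q − R = 35357670 + 14 − 58786 = 35298898.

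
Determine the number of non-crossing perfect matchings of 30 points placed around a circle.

Pairing 30 circle points by 15 non-crossing chords gives C_15 matchings.
C_15 = C_14 · 2(2·14+1)/(14+2) = 2674440 · 58/16 = 9694845.

9694845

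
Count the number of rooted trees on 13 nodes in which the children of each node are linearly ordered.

A rooted plane tree on 13 nodes has 12 edges, and such trees are counted by C_12.
C_12 = C_11 · 2(2·11+1)/(11+2) = 58786 · 46/13 = 208012.

208012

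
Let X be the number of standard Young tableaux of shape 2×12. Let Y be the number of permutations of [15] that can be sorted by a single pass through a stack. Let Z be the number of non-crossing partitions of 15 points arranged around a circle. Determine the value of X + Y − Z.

208012

By the hook-length formula (or a Dyck-path bijection), SYT of shape 2×12 number C_12. So X = C_12 = 208012.
Stack-sortable permutations are exactly the 231-avoiding ones, counted by C_n; here n = 15. So Y = C_15 = 9694845.
The non-crossing partitions of [15] form a lattice of size C_15. So Z = C_15 = 9694845.
X + Y − Z = 208012 + 9694845 − 9694845 = 208012.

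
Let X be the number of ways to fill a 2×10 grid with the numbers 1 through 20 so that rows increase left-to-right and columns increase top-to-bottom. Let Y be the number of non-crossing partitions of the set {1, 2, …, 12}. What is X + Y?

By the hook-length formula (or a Dyck-path bijection), SYT of shape 2×10 number C_10. So X = C_10 = 16796.
Non-crossing partitions of an n-element set are counted by C_n; here n = 12. So Y = C_12 = 208012.
X + Y = 16796 + 208012 = 224808.

224808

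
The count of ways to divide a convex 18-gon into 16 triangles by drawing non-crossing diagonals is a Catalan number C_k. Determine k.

16

Triangulations of a convex m-gon are counted by C_{m−2}; with m = 18 this is C_16.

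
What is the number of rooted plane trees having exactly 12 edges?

208012

A rooted plane tree with 12 edges has 13 nodes, and the count is C_12.
C_12 = C(24,12)/13 = 2704156/13 = 208012.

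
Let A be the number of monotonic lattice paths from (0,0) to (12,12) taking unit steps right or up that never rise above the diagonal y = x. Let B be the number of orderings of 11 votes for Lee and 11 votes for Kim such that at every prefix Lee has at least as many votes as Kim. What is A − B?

Monotone paths in an n×n grid that stay weakly below the diagonal are counted by C_n; here n = 12. So A = C_12 = 208012.
Ballot sequences with n votes each where one side never trails are Dyck words, counted by C_n; here n = 11. So B = C_11 = 58786.
A − B = 208012 − 58786 = 149226.

149226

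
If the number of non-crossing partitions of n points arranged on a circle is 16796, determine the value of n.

10

Non-crossing partitions of [n] are counted by C_n, and C_10 = 16796.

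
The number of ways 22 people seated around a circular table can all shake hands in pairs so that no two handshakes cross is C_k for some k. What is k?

With 22 = 2·11 people, non-crossing handshake pairings are non-crossing perfect matchings on a circle, counted by C_11.

11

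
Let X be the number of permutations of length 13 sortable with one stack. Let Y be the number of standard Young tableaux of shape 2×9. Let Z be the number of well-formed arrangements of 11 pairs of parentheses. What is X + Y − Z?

Stack-sortable permutations are exactly the 231-avoiding ones, counted by C_n; here n = 13. So X = C_13 = 742900.
Standard Young tableaux of shape 2×n are counted by C_n; here n = 9. So Y = C_9 = 4862.
With 11 pairs the number of balanced bracket strings is the Catalan number C_11. So Z = C_11 = 58786.
X + Y − Z = 742900 + 4862 − 58786 = 688976.

688976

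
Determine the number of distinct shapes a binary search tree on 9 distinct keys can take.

4862

Binary trees (left/right distinguished) on n nodes are counted by C_n; here n = 9.
C_9 = 4862.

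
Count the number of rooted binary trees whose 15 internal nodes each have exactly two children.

9694845

Full binary trees with n internal nodes are counted by C_n; here n = 15.
C_15 = C(30,15)/16 = 155117520/16 = 9694845.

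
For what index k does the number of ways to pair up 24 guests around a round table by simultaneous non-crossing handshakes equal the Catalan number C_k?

Non-crossing handshake pairings of 2n people are counted by C_n; 24 people gives n = 12.

12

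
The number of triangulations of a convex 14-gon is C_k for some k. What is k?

12

The number of triangulations of a 14-gon is the Catalan number C_12 (index = sides − 2).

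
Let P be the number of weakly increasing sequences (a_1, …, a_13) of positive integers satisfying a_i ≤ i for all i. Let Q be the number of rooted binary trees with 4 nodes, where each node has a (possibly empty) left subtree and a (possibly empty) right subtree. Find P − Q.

Weakly increasing sequences with a_i ≤ i biject with Dyck paths of semilength 13, so there are C_13. So P = C_13 = 742900.
Binary trees (left/right distinguished) on n nodes are counted by C_n; here n = 4. So Q = C_4 = 14.
P − Q = 742900 − 14 = 742886.

742886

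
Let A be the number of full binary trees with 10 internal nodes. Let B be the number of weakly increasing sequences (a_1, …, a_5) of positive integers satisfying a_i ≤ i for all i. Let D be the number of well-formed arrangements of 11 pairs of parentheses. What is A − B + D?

The number of full binary trees on 10 internal nodes is the Catalan number C_10. So A = C_10 = 16796.
Weakly increasing sequences with a_i ≤ i biject with Dyck paths of semilength 5, so there are C_5. So B = C_5 = 42.
Balanced strings of n pairs of brackets are counted by C_n; here n = 11. So D = C_11 = 58786.
A − B + D = 16796 − 42 + 58786 = 75540.

75540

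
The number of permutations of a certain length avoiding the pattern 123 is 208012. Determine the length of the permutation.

12

Permutations of [n] avoiding a fixed length-3 pattern are counted by C_n. Since C_12 = 208012, the index is 12.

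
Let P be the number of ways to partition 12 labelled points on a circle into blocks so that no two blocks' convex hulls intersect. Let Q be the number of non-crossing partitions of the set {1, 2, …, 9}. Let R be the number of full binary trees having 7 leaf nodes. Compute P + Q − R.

The non-crossing partitions of [12] form a lattice of size C_12. So P = C_12 = 208012.
The non-crossing partitions of [9] form a lattice of size C_9. So Q = C_9 = 4862.
Full binary trees with 7 leaves have 7−1 = 6 internal nodes, so there are C_6 of them. So R = C_6 = 132.
P + Q − R = 208012 + 4862 − 132 = 212742.

212742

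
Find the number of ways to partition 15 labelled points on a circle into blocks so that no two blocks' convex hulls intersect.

Non-crossing partitions of an n-element set are counted by C_n; here n = 15.
C_15 = 9694845.

9694845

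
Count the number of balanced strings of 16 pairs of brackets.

35357670

With 16 pairs the number of balanced bracket strings is the Catalan number C_16.
C_16 = C_15 · 2(2·15+1)/(15+2) = 9694845 · 62/17 = 35357670.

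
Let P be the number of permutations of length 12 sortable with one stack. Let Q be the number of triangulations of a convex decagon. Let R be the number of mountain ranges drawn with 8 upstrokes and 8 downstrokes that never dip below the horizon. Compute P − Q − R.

205152

Stack-sortable permutations are exactly the 231-avoiding ones, counted by C_n; here n = 12. So P = C_12 = 208012.
Triangulations of a convex m-gon are counted by C_{m−2}; with m = 10 this is C_8. So Q = C_8 = 1430.
A Dyck path with 8 up-steps and 8 down-steps has semilength 8, so there are C_8 of them. So R = C_8 = 1430.
P − Q − R = 208012 − 1430 − 1430 = 205152.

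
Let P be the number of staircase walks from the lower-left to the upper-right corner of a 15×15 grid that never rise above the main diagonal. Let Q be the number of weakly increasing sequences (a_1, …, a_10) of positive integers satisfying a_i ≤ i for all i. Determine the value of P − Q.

9678049

Monotone paths in an n×n grid that stay weakly below the diagonal are counted by C_n; here n = 15. So P = C_15 = 9694845.
Weakly increasing sequences with a_i ≤ i biject with Dyck paths of semilength 10, so there are C_10. So Q = C_10 = 16796.
P − Q = 9694845 − 16796 = 9678049.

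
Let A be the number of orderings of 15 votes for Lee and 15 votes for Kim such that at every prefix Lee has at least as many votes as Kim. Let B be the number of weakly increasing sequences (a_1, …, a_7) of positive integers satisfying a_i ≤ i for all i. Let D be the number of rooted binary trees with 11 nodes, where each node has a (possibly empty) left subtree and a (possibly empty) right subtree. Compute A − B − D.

Ballot sequences with n votes each where one side never trails are Dyck words, counted by C_n; here n = 15. So A = C_15 = 9694845.
Such sub-staircase sequences of length n are counted by C_n; here n = 7. So B = C_7 = 429.
Rooted binary trees with 11 nodes (each child slot possibly empty) number C_11. So D = C_11 = 58786.
A − B − D = 9694845 − 429 − 58786 = 9635630.

9635630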